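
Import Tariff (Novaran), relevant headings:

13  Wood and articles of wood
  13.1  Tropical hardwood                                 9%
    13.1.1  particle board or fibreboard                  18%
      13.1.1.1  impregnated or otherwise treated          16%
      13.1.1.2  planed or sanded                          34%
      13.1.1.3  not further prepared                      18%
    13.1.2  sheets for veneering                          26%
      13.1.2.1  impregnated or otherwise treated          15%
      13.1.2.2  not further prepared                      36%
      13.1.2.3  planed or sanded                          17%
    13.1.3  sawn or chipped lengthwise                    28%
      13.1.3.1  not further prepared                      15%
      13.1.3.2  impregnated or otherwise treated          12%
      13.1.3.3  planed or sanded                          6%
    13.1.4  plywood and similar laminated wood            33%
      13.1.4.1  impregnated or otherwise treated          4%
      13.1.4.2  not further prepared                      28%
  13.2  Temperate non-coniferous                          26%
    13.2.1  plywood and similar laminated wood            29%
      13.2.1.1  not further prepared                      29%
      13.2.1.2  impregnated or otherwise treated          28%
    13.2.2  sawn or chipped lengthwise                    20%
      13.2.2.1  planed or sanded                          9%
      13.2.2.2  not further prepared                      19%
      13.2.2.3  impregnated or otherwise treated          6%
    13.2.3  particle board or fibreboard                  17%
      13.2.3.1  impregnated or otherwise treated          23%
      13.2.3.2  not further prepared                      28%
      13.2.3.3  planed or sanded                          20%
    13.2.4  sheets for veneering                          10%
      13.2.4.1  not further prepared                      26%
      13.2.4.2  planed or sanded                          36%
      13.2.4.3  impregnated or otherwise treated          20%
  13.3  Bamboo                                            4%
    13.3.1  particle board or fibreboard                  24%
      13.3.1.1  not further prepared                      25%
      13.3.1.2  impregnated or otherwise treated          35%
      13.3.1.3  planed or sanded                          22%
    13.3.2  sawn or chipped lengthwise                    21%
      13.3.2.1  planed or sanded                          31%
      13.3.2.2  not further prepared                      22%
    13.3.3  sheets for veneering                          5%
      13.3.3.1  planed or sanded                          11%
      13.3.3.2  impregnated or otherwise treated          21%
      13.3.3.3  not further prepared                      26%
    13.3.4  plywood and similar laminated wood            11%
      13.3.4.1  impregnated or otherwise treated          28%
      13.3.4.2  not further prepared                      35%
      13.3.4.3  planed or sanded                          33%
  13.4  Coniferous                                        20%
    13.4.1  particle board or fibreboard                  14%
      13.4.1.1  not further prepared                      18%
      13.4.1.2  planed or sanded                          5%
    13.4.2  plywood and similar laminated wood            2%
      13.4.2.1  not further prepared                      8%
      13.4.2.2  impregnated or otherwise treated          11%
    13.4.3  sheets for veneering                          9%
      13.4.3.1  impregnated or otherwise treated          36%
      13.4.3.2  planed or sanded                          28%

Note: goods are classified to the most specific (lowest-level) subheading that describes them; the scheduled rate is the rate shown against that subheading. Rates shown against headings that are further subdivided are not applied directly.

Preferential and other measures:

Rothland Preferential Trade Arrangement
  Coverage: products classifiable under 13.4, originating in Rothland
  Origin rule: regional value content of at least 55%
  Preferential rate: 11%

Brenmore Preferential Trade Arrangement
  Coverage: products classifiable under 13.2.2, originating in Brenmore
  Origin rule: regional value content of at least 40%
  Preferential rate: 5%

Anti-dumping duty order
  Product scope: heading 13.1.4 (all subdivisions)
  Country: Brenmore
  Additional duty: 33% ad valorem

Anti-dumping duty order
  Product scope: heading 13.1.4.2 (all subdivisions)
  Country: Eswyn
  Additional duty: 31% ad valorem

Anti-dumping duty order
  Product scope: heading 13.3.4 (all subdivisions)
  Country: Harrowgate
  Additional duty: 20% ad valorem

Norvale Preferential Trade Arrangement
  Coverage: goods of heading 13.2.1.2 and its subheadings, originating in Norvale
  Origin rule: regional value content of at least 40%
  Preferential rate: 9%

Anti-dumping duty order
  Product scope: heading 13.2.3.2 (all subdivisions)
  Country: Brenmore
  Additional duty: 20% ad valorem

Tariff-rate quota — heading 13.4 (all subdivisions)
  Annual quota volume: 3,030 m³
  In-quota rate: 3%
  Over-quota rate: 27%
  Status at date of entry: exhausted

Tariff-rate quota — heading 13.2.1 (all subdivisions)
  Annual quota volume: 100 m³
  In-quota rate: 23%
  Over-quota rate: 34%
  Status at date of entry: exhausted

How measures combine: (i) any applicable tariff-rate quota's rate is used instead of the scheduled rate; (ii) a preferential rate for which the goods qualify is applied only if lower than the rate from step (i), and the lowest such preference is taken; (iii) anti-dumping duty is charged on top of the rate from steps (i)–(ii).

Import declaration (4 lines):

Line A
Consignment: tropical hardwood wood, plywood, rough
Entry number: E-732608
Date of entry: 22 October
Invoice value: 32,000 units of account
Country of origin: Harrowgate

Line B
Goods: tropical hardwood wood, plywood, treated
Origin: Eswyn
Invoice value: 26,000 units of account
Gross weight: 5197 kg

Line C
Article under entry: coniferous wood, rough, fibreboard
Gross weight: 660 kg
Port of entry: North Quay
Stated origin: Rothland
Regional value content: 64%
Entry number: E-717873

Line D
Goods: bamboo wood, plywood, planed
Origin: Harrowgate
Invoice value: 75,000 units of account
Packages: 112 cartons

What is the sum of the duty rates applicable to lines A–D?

Line A: tropical hardwood → 13.1; plywood → 13.1.4; rough → 13.1.4.2. Scheduled 28%. No special measure applies. → 28%.
Line B: tropical hardwood → 13.1; plywood → 13.1.4; treated → 13.1.4.1. Scheduled 4%. No special measure applies. → 4%.
Line C: coniferous → 13.4; fibreboard → 13.4.1; rough → 13.4.1.1. Scheduled 18%. quota on 13.4 exhausted → over-quota 27%; Rothland agreement on 13.4: RVC ≥ 55% → 11% available; preferential 11%. → 11%.
Line D: bamboo → 13.3; plywood → 13.3.4; planed → 13.3.4.3. Scheduled 33%. anti-dumping (Harrowgate, 13.3.4): +20%; total 33% + 20% = 53%. → 53%.
Sum: 28% + 4% + 11% + 53% = 96%.

96%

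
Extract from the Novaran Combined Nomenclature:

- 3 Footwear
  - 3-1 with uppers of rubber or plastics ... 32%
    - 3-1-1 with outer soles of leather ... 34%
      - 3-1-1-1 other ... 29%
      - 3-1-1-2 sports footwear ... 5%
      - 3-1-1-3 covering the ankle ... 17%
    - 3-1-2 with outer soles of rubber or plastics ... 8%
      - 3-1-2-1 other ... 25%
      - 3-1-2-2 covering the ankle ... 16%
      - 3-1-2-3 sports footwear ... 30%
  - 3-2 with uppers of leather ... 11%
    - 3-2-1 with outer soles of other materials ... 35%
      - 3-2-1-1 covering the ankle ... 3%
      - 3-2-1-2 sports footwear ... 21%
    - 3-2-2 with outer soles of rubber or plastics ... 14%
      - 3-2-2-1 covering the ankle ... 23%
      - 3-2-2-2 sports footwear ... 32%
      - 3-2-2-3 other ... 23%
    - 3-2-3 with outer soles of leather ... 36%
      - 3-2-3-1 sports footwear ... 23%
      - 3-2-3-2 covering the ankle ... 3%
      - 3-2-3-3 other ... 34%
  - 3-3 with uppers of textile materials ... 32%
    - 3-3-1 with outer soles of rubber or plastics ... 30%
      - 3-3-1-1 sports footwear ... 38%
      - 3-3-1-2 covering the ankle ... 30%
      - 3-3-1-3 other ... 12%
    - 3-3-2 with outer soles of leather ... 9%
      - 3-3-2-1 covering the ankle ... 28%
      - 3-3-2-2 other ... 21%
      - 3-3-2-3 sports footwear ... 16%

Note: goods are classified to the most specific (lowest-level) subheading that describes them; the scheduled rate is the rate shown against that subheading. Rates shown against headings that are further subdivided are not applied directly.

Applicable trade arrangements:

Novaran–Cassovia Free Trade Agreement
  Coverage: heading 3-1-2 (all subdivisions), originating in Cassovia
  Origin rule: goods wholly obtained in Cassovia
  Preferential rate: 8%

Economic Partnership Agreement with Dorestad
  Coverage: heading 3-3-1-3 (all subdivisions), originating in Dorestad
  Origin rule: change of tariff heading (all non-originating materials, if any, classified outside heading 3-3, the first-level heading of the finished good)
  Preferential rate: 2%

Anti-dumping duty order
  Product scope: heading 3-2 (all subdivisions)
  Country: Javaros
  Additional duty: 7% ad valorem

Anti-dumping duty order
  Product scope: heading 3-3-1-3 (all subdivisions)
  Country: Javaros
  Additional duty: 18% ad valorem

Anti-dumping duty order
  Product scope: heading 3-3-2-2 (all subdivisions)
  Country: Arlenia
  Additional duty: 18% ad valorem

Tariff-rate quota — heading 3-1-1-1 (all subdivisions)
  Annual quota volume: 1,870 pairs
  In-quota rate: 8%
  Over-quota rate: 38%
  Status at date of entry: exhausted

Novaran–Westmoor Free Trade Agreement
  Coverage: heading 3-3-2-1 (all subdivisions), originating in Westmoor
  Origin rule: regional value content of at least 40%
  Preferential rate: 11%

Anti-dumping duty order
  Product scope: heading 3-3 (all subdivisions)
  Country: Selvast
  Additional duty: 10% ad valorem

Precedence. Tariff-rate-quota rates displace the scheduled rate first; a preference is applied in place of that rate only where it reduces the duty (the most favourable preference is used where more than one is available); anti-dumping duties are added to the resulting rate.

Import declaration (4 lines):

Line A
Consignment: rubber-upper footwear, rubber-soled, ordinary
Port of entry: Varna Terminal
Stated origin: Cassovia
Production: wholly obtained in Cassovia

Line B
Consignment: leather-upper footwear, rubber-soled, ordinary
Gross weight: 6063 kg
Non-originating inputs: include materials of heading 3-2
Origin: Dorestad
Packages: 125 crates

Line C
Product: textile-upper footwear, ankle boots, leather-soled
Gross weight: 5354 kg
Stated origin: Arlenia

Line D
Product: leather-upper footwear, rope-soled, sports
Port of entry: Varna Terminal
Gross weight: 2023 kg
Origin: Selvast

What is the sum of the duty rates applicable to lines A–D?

80%

Line A: rubber-upper → 3-1; rubber-soled → 3-1-2; ordinary → 3-1-2-1. Scheduled 25%. Cassovia agreement on 3-1-2: wholly obtained → 8% available; preferential 8%. → 8%.
Line B: leather-upper → 3-2; rubber-soled → 3-2-2; ordinary → 3-2-2-3. Scheduled 23%. Dorestad agreement on 3-3-1-3: 3-2-2-3 not covered. → 23%.
Line C: textile-upper → 3-3; leather-soled → 3-3-2; ankle boots → 3-3-2-1. Scheduled 28%. No special measure applies. → 28%.
Line D: leather-upper → 3-2; rope-soled → 3-2-1; sports → 3-2-1-2. Scheduled 21%. No special measure applies. → 21%.
Sum: 8% + 23% + 28% + 21% = 80%.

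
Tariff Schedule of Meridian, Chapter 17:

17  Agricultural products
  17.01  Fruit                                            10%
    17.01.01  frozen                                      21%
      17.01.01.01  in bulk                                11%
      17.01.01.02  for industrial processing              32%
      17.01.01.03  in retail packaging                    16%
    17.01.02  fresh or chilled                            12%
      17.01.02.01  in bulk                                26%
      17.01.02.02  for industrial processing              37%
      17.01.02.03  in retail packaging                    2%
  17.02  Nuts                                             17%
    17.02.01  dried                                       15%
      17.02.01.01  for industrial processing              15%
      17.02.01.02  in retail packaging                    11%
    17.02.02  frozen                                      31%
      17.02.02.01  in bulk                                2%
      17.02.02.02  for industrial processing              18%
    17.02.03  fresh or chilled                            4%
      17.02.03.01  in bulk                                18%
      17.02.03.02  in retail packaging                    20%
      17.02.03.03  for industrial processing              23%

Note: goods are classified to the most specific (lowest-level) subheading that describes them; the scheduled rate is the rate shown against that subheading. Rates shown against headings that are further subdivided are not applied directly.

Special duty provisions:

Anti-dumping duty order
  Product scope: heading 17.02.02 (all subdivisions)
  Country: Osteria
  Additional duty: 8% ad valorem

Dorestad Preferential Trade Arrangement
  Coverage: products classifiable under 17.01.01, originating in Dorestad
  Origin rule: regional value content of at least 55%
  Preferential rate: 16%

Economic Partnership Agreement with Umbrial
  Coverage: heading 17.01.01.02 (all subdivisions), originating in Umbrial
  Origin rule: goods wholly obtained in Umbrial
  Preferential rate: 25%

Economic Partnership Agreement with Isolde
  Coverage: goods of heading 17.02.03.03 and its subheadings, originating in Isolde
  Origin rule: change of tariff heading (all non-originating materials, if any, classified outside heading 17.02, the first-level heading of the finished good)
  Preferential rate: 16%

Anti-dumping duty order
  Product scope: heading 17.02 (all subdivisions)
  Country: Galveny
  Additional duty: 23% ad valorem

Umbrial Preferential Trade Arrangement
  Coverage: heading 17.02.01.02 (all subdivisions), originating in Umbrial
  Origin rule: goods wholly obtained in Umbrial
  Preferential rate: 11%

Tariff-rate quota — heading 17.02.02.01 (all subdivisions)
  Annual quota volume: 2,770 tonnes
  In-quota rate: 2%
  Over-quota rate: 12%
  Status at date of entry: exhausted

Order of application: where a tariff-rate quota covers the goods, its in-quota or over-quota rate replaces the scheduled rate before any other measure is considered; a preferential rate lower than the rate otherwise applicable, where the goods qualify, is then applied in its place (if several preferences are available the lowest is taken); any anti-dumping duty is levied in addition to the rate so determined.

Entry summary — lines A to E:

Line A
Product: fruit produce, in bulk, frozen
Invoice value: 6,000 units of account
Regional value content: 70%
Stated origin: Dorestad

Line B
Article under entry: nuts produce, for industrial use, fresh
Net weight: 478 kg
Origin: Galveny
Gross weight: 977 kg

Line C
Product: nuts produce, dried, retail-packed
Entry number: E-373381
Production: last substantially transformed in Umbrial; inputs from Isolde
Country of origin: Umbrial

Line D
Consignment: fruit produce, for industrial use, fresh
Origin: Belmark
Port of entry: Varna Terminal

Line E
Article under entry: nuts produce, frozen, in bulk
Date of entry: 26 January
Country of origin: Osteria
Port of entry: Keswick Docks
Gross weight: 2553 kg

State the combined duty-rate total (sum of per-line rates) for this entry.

Line A: fruit → 17.01; frozen → 17.01.01; in bulk → 17.01.01.01. Scheduled 11%. Dorestad agreement on 17.01.01: RVC ≥ 55% → 16% available; preference 16% not lower than 11% → no reduction. → 11%.
Line B: nuts → 17.02; fresh → 17.02.03; for industrial use → 17.02.03.03. Scheduled 23%. anti-dumping (Galveny, 17.02): +23%; total 23% + 23% = 46%. → 46%.
Line C: nuts → 17.02; dried → 17.02.01; retail-packed → 17.02.01.02. Scheduled 11%. Umbrial agreement on 17.01.01.02: 17.02.01.02 not covered; Umbrial agreement on 17.02.01.02: not wholly obtained. → 11%.
Line D: fruit → 17.01; fresh → 17.01.02; for industrial use → 17.01.02.02. Scheduled 37%. No special measure applies. → 37%.
Line E: nuts → 17.02; frozen → 17.02.02; in bulk → 17.02.02.01. Scheduled 2%. quota on 17.02.02.01 exhausted → over-quota 12%; anti-dumping (Osteria, 17.02.02): +8%; total 12% + 8% = 20%. → 20%.
Sum: 11% + 46% + 11% + 37% + 20% = 125%.

125%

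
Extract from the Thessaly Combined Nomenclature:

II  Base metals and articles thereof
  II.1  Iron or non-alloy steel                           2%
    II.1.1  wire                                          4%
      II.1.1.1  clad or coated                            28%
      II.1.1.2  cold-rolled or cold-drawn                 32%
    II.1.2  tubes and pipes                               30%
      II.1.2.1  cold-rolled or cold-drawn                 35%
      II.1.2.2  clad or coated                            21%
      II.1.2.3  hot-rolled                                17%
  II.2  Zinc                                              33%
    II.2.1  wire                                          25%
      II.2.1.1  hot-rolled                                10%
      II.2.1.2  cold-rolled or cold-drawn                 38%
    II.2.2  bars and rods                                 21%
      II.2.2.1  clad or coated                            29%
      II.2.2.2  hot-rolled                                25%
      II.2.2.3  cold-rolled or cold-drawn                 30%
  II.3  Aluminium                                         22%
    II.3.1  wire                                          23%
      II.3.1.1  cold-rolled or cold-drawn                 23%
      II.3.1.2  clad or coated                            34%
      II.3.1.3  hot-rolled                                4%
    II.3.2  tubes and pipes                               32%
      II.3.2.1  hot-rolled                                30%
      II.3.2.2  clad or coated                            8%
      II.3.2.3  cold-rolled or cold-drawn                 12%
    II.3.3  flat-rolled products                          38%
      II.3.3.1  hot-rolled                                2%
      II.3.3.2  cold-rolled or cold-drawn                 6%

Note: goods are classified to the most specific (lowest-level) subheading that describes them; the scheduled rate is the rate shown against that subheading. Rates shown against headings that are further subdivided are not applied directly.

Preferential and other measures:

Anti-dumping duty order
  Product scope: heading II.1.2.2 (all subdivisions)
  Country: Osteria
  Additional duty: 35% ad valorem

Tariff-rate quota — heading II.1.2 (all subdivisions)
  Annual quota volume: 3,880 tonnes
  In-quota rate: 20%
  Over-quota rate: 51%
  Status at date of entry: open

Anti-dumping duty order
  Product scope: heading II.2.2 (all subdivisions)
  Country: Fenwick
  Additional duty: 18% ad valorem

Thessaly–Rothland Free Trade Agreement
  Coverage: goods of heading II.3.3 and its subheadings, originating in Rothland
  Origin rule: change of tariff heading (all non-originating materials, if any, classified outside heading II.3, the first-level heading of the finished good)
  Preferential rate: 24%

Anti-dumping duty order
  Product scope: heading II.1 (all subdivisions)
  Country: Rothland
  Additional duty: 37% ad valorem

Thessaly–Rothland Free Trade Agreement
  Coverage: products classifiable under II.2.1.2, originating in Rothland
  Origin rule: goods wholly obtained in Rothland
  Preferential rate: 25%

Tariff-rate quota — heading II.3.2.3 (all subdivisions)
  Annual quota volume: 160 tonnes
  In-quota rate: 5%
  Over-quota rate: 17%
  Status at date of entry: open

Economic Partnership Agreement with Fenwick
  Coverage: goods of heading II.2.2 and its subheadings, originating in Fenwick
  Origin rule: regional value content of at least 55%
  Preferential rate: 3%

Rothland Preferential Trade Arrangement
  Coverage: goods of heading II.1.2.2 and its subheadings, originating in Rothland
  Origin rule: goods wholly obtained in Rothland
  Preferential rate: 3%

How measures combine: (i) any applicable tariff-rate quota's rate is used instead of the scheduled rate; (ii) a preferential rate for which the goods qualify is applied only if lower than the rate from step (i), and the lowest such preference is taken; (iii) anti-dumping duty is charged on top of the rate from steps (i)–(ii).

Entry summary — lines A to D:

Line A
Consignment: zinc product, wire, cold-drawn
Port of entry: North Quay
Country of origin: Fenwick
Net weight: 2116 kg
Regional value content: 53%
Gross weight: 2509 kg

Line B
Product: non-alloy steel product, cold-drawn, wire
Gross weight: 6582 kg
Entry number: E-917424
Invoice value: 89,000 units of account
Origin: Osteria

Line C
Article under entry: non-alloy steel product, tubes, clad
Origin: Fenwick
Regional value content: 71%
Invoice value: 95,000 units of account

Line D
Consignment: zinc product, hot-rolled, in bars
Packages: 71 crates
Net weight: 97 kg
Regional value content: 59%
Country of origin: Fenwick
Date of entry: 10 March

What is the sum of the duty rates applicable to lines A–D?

111%

Line A: zinc → II.2; wire → II.2.1; cold-drawn → II.2.1.2. Scheduled 38%. Fenwick agreement on II.2.2: II.2.1.2 not covered. → 38%.
Line B: non-alloy steel → II.1; wire → II.1.1; cold-drawn → II.1.1.2. Scheduled 32%. No special measure applies. → 32%.
Line C: non-alloy steel → II.1; tubes → II.1.2; clad → II.1.2.2. Scheduled 21%. quota on II.1.2 open → in-quota 20%; Fenwick agreement on II.2.2: II.1.2.2 not covered. → 20%.
Line D: zinc → II.2; in bars → II.2.2; hot-rolled → II.2.2.2. Scheduled 25%. Fenwick agreement on II.2.2: RVC ≥ 55% → 3% available; preferential 3%; anti-dumping (Fenwick, II.2.2): +18%; total 3% + 18% = 21%. → 21%.
Sum: 38% + 32% + 20% + 21% = 111%.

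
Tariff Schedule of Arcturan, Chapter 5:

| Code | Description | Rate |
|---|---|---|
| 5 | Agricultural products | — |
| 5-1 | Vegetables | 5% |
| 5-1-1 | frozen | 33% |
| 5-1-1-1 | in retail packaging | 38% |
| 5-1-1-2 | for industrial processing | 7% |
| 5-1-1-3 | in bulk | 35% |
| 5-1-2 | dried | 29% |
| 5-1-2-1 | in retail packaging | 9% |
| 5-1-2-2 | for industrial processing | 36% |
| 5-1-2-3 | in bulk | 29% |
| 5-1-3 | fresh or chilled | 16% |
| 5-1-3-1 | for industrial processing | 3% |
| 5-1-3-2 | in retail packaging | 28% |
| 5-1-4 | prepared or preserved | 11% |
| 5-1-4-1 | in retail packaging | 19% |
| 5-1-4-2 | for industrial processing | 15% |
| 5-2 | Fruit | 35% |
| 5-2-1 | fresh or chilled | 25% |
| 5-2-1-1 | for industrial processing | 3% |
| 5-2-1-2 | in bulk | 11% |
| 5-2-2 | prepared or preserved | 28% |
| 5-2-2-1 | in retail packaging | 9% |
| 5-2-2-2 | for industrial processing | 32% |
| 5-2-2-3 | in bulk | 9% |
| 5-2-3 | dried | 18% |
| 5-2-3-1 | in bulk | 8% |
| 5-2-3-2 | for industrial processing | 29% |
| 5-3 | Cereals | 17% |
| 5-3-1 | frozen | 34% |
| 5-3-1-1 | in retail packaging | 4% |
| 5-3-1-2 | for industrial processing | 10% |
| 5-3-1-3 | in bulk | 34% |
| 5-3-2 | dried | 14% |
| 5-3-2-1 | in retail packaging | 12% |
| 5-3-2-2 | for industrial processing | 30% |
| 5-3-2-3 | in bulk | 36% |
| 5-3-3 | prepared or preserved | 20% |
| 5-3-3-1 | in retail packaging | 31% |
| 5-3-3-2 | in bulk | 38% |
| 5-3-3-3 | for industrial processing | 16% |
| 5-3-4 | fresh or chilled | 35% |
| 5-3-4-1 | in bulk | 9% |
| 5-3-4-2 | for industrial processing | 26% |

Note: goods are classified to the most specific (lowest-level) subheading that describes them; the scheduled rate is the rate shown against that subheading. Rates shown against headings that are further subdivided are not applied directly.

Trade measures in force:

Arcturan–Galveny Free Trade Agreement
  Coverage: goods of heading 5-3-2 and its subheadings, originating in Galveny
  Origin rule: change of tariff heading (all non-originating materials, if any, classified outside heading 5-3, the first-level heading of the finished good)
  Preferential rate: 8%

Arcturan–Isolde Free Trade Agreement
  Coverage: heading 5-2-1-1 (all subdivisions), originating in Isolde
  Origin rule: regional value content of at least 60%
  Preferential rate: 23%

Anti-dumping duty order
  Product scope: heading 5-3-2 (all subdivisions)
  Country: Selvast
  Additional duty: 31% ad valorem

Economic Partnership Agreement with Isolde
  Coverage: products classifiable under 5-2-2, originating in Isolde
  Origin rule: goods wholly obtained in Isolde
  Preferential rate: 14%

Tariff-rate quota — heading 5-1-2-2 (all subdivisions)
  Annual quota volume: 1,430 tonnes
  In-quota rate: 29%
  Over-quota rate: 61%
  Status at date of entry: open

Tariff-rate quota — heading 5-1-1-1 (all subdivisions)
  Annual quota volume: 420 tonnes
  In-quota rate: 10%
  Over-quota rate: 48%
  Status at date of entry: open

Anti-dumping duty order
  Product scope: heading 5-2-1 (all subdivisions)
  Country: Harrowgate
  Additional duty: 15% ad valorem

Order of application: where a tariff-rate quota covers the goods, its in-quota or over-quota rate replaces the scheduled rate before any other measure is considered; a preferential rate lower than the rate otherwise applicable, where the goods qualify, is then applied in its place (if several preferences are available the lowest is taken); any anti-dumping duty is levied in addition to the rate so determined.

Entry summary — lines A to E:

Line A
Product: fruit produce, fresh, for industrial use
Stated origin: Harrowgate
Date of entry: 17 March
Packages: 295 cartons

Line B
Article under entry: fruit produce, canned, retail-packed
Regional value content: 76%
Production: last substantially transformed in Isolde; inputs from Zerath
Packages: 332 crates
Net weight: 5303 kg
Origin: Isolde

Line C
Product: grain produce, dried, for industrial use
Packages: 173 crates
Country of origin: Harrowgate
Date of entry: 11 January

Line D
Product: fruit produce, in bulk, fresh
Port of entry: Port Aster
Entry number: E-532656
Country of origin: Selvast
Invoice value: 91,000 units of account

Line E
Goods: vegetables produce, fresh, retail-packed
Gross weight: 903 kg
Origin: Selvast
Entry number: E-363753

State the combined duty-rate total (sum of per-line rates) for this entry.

96%

Line A: fruit → 5-2; fresh → 5-2-1; for industrial use → 5-2-1-1. Scheduled 3%. anti-dumping (Harrowgate, 5-2-1): +15%; total 3% + 15% = 18%. → 18%.
Line B: fruit → 5-2; canned → 5-2-2; retail-packed → 5-2-2-1. Scheduled 9%. Isolde agreement on 5-2-1-1: 5-2-2-1 not covered; Isolde agreement on 5-2-2: not wholly obtained. → 9%.
Line C: grain → 5-3; dried → 5-3-2; for industrial use → 5-3-2-2. Scheduled 30%. No special measure applies. → 30%.
Line D: fruit → 5-2; fresh → 5-2-1; in bulk → 5-2-1-2. Scheduled 11%. No special measure applies. → 11%.
Line E: vegetables → 5-1; fresh → 5-1-3; retail-packed → 5-1-3-2. Scheduled 28%. No special measure applies. → 28%.
Sum: 18% + 9% + 30% + 11% + 28% = 96%.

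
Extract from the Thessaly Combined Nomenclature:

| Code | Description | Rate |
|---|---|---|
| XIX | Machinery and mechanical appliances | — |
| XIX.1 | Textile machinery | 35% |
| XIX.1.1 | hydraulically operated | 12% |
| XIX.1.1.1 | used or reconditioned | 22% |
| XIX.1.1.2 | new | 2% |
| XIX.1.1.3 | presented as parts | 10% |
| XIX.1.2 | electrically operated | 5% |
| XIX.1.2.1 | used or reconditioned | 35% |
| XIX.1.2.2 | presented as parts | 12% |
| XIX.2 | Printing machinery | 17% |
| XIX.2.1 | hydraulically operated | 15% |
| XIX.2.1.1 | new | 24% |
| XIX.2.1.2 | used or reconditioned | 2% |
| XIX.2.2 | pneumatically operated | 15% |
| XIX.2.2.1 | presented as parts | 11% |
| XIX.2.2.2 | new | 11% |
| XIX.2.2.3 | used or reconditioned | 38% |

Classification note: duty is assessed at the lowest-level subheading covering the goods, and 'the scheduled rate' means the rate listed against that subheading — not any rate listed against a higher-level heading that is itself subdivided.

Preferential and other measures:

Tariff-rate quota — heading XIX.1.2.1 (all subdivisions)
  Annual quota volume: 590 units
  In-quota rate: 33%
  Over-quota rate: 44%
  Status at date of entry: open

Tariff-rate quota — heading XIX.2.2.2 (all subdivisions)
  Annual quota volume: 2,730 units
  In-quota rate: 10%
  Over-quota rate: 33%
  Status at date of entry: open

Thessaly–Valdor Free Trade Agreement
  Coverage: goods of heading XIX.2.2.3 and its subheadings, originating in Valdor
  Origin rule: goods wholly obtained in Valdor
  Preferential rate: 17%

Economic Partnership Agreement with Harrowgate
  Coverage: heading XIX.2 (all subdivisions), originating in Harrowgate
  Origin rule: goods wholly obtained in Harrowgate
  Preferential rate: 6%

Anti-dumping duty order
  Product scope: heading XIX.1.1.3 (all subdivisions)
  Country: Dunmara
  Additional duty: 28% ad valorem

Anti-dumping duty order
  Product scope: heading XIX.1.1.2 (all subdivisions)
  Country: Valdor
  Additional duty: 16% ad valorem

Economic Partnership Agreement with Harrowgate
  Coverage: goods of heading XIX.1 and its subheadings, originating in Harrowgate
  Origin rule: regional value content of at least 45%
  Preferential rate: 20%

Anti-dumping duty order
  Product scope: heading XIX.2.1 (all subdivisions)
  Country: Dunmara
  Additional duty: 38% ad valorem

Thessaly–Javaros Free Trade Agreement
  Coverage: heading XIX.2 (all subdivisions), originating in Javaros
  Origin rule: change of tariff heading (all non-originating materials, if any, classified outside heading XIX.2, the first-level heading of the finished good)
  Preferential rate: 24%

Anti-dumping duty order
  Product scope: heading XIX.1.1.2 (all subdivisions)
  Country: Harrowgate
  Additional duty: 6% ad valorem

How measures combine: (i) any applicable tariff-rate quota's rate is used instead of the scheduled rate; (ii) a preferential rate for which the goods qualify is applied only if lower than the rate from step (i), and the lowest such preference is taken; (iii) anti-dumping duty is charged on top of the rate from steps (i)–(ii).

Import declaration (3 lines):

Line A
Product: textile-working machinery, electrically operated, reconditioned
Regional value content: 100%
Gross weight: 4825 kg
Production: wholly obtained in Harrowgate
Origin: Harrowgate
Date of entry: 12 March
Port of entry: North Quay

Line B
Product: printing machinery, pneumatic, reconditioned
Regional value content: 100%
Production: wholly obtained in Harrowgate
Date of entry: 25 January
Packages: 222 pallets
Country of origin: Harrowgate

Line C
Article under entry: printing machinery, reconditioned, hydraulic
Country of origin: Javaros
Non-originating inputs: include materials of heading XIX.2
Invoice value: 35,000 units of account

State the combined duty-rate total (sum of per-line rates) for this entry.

28%

Line A: textile-working → XIX.1; electrically operated → XIX.1.2; reconditioned → XIX.1.2.1. Scheduled 35%. quota on XIX.1.2.1 open → in-quota 33%; Harrowgate agreement on XIX.2: XIX.1.2.1 not covered; Harrowgate agreement on XIX.1: RVC ≥ 45% → 20% available; preferential 20%. → 20%.
Line B: printing → XIX.2; pneumatic → XIX.2.2; reconditioned → XIX.2.2.3. Scheduled 38%. Harrowgate agreement on XIX.2: wholly obtained → 6% available; Harrowgate agreement on XIX.1: XIX.2.2.3 not covered; preferential 6%. → 6%.
Line C: printing → XIX.2; hydraulic → XIX.2.1; reconditioned → XIX.2.1.2. Scheduled 2%. Javaros agreement on XIX.2: CTH not met. → 2%.
Sum: 20% + 6% + 2% = 28%.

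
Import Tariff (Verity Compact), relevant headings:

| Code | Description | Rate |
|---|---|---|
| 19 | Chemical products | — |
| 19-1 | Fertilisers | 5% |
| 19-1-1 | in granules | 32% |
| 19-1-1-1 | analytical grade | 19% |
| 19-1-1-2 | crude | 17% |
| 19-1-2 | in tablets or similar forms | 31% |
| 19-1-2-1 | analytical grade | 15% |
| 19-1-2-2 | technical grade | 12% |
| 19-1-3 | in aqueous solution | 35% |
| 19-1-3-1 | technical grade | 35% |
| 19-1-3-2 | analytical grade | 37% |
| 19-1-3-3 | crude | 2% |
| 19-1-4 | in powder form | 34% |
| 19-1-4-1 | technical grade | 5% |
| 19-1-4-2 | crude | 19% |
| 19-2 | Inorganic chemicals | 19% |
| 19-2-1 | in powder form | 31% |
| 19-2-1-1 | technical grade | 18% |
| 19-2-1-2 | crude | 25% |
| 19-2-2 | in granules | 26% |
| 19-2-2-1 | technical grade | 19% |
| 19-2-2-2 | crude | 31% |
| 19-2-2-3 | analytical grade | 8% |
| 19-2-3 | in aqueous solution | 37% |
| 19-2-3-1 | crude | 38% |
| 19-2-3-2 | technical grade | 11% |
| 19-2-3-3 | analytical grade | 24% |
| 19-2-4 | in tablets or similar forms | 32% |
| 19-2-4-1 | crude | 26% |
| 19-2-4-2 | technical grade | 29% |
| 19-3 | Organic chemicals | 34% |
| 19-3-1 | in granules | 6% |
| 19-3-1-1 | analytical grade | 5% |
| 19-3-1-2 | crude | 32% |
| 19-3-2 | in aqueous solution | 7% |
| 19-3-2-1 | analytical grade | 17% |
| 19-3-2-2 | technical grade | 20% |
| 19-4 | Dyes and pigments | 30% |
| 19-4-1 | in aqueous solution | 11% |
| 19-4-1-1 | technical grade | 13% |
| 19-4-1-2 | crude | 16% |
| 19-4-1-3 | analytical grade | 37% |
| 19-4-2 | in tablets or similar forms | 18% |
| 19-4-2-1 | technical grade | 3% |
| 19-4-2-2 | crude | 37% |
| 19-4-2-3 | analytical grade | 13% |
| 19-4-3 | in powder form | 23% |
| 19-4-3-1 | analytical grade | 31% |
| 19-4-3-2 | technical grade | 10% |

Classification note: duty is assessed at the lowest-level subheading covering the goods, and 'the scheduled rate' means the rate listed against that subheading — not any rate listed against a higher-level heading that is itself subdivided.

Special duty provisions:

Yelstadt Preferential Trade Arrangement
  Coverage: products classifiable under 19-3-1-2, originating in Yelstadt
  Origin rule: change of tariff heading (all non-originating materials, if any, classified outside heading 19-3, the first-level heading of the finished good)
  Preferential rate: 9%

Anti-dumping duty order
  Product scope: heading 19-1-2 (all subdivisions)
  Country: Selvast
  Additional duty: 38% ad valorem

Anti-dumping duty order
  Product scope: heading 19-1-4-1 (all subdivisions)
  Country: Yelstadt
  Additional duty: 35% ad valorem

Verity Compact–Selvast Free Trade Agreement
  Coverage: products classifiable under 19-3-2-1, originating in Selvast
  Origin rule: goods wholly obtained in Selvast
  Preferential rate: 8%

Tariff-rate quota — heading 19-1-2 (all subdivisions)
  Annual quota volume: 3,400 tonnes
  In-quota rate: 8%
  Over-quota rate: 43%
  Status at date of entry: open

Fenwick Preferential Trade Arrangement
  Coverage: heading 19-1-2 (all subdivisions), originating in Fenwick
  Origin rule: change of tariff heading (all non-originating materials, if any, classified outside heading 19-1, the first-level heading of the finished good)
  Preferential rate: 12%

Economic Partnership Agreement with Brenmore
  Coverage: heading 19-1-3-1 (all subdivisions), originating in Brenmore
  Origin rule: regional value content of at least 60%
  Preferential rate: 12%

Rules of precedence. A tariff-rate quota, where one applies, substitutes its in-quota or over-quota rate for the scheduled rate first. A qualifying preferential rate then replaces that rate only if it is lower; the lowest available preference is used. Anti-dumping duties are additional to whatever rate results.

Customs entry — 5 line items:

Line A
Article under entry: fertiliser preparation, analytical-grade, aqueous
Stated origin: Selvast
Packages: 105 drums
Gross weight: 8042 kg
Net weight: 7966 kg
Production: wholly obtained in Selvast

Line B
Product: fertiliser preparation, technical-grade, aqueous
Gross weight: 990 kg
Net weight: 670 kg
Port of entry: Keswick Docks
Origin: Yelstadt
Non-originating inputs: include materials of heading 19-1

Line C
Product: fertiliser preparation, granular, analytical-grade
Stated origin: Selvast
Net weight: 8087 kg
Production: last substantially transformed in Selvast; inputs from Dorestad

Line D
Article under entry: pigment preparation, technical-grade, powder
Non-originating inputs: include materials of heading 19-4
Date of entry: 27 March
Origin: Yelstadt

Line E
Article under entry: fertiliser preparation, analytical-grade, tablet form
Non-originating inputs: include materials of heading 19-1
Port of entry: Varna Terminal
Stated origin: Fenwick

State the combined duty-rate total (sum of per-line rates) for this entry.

109%

Line A: fertiliser → 19-1; aqueous → 19-1-3; analytical-grade → 19-1-3-2. Scheduled 37%. Selvast agreement on 19-3-2-1: 19-1-3-2 not covered. → 37%.
Line B: fertiliser → 19-1; aqueous → 19-1-3; technical-grade → 19-1-3-1. Scheduled 35%. Yelstadt agreement on 19-3-1-2: 19-1-3-1 not covered. → 35%.
Line C: fertiliser → 19-1; granular → 19-1-1; analytical-grade → 19-1-1-1. Scheduled 19%. Selvast agreement on 19-3-2-1: 19-1-1-1 not covered. → 19%.
Line D: pigment → 19-4; powder → 19-4-3; technical-grade → 19-4-3-2. Scheduled 10%. Yelstadt agreement on 19-3-1-2: 19-4-3-2 not covered. → 10%.
Line E: fertiliser → 19-1; tablet form → 19-1-2; analytical-grade → 19-1-2-1. Scheduled 15%. quota on 19-1-2 open → in-quota 8%; Fenwick agreement on 19-1-2: CTH not met. → 8%.
Sum: 37% + 35% + 19% + 10% + 8% = 109%.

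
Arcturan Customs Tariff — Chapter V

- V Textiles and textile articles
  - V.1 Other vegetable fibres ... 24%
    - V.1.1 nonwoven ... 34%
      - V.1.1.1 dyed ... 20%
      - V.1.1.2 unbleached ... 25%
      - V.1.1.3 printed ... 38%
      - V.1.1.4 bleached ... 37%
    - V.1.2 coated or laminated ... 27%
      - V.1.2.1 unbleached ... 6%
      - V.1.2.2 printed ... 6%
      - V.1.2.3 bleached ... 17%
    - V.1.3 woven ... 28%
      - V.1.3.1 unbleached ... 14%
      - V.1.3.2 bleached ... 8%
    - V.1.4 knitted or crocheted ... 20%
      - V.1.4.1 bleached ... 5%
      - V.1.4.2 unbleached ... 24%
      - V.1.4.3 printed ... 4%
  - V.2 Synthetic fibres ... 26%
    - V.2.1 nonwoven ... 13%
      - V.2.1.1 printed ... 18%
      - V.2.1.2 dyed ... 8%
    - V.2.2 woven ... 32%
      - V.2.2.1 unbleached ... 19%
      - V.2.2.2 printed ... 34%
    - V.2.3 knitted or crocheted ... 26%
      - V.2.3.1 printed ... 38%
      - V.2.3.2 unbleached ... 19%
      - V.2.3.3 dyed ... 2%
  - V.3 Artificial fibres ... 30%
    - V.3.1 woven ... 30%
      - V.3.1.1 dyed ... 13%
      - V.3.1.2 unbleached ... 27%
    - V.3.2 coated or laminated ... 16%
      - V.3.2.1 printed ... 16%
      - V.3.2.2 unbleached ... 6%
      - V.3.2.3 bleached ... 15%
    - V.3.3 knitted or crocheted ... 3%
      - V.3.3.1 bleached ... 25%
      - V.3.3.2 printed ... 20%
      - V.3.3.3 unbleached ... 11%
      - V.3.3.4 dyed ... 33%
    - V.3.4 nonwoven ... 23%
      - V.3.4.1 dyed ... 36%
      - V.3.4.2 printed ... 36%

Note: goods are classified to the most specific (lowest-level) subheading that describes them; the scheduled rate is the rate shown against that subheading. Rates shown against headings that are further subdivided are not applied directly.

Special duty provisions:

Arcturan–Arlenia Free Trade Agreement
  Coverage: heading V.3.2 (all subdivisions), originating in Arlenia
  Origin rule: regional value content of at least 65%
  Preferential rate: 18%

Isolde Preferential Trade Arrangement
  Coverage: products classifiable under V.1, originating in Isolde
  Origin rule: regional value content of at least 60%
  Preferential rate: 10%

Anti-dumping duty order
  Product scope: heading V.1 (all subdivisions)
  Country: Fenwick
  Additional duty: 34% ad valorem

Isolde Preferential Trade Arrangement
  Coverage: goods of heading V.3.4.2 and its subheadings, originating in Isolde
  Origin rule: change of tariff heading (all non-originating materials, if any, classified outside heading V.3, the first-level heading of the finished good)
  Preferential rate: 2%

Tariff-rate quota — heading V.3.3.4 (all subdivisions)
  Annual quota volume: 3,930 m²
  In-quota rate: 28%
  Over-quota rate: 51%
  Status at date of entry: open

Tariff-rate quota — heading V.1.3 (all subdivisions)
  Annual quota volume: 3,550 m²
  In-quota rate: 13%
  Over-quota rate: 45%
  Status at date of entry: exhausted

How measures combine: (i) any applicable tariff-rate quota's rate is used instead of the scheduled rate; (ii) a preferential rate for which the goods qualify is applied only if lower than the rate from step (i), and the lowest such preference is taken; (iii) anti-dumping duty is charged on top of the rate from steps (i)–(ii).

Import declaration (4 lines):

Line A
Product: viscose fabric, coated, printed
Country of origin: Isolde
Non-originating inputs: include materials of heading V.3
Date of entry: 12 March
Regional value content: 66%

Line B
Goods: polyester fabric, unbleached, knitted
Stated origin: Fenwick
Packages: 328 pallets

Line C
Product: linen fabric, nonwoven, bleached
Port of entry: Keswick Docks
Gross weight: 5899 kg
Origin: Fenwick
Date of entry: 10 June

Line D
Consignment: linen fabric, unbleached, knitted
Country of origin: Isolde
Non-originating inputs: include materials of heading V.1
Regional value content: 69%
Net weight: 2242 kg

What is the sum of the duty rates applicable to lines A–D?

Line A: viscose → V.3; coated → V.3.2; printed → V.3.2.1. Scheduled 16%. Isolde agreement on V.1: V.3.2.1 not covered; Isolde agreement on V.3.4.2: V.3.2.1 not covered. → 16%.
Line B: polyester → V.2; knitted → V.2.3; unbleached → V.2.3.2. Scheduled 19%. No special measure applies. → 19%.
Line C: linen → V.1; nonwoven → V.1.1; bleached → V.1.1.4. Scheduled 37%. anti-dumping (Fenwick, V.1): +34%; total 37% + 34% = 71%. → 71%.
Line D: linen → V.1; knitted → V.1.4; unbleached → V.1.4.2. Scheduled 24%. Isolde agreement on V.1: RVC ≥ 60% → 10% available; Isolde agreement on V.3.4.2: V.1.4.2 not covered; preferential 10%. → 10%.
Sum: 16% + 19% + 71% + 10% = 116%.

116%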